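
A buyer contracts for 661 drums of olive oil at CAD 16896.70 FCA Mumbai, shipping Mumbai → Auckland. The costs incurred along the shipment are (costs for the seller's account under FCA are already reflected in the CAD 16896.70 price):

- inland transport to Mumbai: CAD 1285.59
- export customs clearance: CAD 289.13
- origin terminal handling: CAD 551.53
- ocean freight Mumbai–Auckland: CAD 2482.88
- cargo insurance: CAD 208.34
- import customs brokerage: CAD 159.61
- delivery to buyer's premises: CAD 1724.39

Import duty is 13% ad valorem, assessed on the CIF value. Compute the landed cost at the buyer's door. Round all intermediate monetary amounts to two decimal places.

Total landed cost: CAD 24641.58

FCA: the seller delivers export-cleared goods to the carrier; the buyer bears costs from that point.
Already in the invoice (seller's account under FCA): inland to port, export clearance — exclude.
CIF value = FCA price + origin terminal + freight + insurance = 16896.70 + 551.53 + 2482.88 + 208.34 = 20139.45
Import duty = 20139.45 × 13% = 2618.13
Buyer bears: origin terminal 551.53 + freight 2482.88 + insurance 208.34 + brokerage 159.61 + delivery 1724.39 + duty 2618.13 = 7744.88
Landed cost = invoice 16896.70 + 7744.88 = 24641.58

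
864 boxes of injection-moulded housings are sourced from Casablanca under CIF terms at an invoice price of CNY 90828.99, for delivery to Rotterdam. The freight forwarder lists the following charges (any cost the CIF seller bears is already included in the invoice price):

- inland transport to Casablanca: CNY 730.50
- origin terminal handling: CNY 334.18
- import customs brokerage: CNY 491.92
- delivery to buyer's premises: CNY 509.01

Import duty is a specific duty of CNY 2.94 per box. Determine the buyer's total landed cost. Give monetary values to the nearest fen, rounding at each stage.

Total landed cost: CNY 94370.08

CIF: the seller pays costs through ocean freight and marine insurance to the destination port.
Already in the invoice (seller's account under CIF): inland to port, origin terminal — exclude.
The CIF price already equals the CIF value: 90828.99
Import duty = 864 × 2.94 = 2540.16
Buyer bears: brokerage 491.92 + delivery 509.01 + duty 2540.16 = 3541.09
Landed cost = invoice 90828.99 + 3541.09 = 94370.08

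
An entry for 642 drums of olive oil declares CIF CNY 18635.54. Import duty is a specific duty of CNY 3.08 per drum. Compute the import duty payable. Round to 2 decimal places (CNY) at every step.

Import duty: CNY 1977.36

Import duty = 642 × 3.08 = 1977.36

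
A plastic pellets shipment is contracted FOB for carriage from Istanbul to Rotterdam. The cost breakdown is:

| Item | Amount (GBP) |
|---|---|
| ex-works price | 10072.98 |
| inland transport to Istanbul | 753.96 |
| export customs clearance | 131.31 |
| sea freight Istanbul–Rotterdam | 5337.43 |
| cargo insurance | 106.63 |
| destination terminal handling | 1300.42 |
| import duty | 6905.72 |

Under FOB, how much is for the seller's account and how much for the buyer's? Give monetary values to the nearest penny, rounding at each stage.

Seller: GBP 10958.25; buyer: GBP 13650.20

FOB: the seller bears costs until goods are on board at the origin port; the buyer bears freight, insurance and all costs thereafter.
Seller's account: goods 10072.98 + inland to port 753.96 + export clearance 131.31 = 10958.25
Buyer's account: freight 5337.43 + insurance 106.63 + destination terminal 1300.42 + duty 6905.72 = 13650.20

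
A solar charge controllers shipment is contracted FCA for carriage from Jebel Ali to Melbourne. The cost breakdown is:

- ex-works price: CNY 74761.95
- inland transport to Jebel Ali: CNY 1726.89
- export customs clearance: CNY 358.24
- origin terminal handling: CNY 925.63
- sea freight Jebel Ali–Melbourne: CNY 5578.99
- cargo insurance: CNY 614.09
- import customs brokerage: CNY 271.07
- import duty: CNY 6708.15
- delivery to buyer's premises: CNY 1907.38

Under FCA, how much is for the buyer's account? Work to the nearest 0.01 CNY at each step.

Buyer's account: CNY 16005.31

FCA: the seller delivers export-cleared goods to the carrier; the buyer bears costs from that point.
Seller's account: goods 74761.95 + inland to port 1726.89 + export clearance 358.24 = 76847.08
Buyer's account: origin terminal 925.63 + freight 5578.99 + insurance 614.09 + brokerage 271.07 + duty 6708.15 + delivery 1907.38 = 16005.31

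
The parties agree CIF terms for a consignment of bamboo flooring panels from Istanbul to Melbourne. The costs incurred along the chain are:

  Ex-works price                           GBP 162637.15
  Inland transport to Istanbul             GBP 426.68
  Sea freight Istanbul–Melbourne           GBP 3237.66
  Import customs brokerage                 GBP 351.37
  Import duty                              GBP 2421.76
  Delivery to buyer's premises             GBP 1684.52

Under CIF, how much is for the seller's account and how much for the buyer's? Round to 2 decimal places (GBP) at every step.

CIF: the seller pays costs through ocean freight and marine insurance to the destination port.
Seller's account: goods 162637.15 + inland to port 426.68 + freight 3237.66 = 166301.49
Buyer's account: brokerage 351.37 + duty 2421.76 + delivery 1684.52 = 4457.65

Seller: GBP 166301.49; buyer: GBP 4457.65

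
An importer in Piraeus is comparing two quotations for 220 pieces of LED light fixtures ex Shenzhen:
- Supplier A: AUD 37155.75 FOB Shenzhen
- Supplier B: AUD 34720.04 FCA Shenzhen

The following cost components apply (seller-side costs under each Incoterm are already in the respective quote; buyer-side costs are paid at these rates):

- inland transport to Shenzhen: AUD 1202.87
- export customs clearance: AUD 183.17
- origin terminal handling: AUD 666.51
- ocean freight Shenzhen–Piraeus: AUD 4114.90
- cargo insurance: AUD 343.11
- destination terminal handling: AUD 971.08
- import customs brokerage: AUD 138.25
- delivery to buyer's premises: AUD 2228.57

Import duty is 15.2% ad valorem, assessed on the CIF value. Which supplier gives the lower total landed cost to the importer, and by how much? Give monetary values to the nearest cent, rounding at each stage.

Supplier B is cheaper by AUD 2038.12

Supplier A (FOB):
CIF value = FOB price + freight + insurance = 37155.75 + 4114.90 + 343.11 = 41613.76
Import duty = 41613.76 × 15.2% = 6325.29
Buyer bears (A): 4114.90 + 343.11 + 971.08 + 138.25 + 2228.57 = 7795.91
Landed cost (A) = invoice 37155.75 + 7795.91 + duty 6325.29 = 51276.95
Supplier B (FCA):
CIF value = FCA price + origin terminal + freight + insurance = 34720.04 + 666.51 + 4114.90 + 343.11 = 39844.56
Import duty = 39844.56 × 15.2% = 6056.37
Buyer bears (B): 666.51 + 4114.90 + 343.11 + 971.08 + 138.25 + 2228.57 = 8462.42
Landed cost (B) = invoice 34720.04 + 8462.42 + duty 6056.37 = 49238.83
Difference = |51276.95 − 49238.83| = 2038.12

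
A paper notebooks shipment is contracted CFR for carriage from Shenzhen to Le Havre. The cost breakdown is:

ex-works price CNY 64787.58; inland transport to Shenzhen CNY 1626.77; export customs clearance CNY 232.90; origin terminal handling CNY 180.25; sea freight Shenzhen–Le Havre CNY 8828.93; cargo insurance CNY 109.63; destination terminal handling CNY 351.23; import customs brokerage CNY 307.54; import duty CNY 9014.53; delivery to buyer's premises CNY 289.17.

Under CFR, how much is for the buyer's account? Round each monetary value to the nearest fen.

Buyer's account: CNY 10072.10

CFR: the seller pays costs through ocean freight to the destination port, but not insurance.
Seller's account: goods 64787.58 + inland to port 1626.77 + export clearance 232.90 + origin terminal 180.25 + freight 8828.93 = 75656.43
Buyer's account: insurance 109.63 + destination terminal 351.23 + brokerage 307.54 + duty 9014.53 + delivery 289.17 = 10072.10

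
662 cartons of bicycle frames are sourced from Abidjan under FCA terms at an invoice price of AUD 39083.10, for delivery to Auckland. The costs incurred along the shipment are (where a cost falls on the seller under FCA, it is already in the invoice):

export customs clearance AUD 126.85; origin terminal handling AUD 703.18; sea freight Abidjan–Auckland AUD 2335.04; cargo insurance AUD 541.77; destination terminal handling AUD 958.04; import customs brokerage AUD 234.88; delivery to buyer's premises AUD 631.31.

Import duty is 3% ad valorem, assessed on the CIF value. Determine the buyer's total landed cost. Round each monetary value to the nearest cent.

Total landed cost: AUD 45767.21

FCA: the seller delivers export-cleared goods to the carrier; the buyer bears costs from that point.
Already in the invoice (seller's account under FCA): export clearance — exclude.
CIF value = FCA price + origin terminal + freight + insurance = 39083.10 + 703.18 + 2335.04 + 541.77 = 42663.09
Import duty = 42663.09 × 3% = 1279.89
Buyer bears: origin terminal 703.18 + freight 2335.04 + insurance 541.77 + destination terminal 958.04 + brokerage 234.88 + delivery 631.31 + duty 1279.89 = 6684.11
Landed cost = invoice 39083.10 + 6684.11 = 45767.21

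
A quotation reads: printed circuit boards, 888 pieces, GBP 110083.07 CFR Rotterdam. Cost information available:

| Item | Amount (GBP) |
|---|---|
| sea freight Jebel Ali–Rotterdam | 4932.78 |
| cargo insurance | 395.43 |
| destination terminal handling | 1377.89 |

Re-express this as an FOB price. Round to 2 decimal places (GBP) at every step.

Not relevant to the conversion: destination terminal, insurance — on the buyer under both terms; not part of either seller's price.
From CFR to FOB, the seller no longer bears: freight.
FOB price = 110083.07 − 4932.78 = 105150.29

FOB price: GBP 105150.29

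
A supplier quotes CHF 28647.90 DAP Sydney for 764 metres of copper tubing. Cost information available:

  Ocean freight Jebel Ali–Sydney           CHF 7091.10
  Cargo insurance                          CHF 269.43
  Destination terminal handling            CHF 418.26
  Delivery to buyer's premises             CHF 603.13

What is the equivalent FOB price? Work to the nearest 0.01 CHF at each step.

From DAP to FOB, the seller no longer bears: freight, insurance, destination terminal, delivery.
FOB price = 28647.90 − 7091.10 − 269.43 − 418.26 − 603.13 = 20265.98

FOB price: CHF 20265.98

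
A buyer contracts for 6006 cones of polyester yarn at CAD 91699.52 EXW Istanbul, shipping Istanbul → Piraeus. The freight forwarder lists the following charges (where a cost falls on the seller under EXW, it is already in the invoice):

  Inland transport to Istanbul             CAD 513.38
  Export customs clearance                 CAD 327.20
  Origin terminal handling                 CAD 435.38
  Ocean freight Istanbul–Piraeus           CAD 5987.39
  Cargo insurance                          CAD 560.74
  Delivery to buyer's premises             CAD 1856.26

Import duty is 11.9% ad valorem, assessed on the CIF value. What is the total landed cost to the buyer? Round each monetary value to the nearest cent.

EXW: the seller makes goods available at their premises; the buyer bears all onward costs.
CIF value = EXW price + inland to port + export clearance + origin terminal + freight + insurance = 91699.52 + 513.38 + 327.20 + 435.38 + 5987.39 + 560.74 = 99523.61
Import duty = 99523.61 × 11.9% = 11843.31
Buyer bears: inland to port 513.38 + export clearance 327.20 + origin terminal 435.38 + freight 5987.39 + insurance 560.74 + delivery 1856.26 + duty 11843.31 = 21523.66
Landed cost = invoice 91699.52 + 21523.66 = 113223.18

Total landed cost: CAD 113223.18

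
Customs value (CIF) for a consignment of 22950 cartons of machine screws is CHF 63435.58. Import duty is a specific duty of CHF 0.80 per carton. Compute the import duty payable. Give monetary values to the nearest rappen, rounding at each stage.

Import duty = 22950 × 0.80 = 18360.00

Import duty: CHF 18360.00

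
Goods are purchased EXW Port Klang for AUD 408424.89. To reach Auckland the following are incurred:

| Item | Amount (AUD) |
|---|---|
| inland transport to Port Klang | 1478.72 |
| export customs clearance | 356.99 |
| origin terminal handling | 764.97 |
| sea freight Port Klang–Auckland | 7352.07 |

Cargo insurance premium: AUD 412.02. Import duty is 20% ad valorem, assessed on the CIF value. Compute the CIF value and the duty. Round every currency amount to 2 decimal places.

CIF = EXW price + pre-shipment costs + freight + insurance
CIF = 408424.89 + 1478.72 + 356.99 + 764.97 + 7352.07 + 412.02 = 418789.66
Import duty = 418789.66 × 20% = 83757.93

CIF value: AUD 418789.66; import duty: AUD 83757.93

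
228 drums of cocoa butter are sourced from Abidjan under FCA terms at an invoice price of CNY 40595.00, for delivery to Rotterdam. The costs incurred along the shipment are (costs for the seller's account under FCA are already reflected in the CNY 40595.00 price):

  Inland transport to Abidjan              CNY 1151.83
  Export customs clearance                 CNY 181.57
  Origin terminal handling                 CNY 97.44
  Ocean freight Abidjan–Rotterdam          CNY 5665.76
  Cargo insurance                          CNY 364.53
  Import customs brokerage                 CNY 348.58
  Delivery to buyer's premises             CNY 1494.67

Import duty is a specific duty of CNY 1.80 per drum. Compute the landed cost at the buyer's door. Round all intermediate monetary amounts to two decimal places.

Total landed cost: CNY 48976.38

FCA: the seller delivers export-cleared goods to the carrier; the buyer bears costs from that point.
Already in the invoice (seller's account under FCA): inland to port, export clearance — exclude.
CIF value = FCA price + origin terminal + freight + insurance = 40595.00 + 97.44 + 5665.76 + 364.53 = 46722.73
Import duty = 228 × 1.80 = 410.40
Buyer bears: origin terminal 97.44 + freight 5665.76 + insurance 364.53 + brokerage 348.58 + delivery 1494.67 + duty 410.40 = 8381.38
Landed cost = invoice 40595.00 + 8381.38 = 48976.38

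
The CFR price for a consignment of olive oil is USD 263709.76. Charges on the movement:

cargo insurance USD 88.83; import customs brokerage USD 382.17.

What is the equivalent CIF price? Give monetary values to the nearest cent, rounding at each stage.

CIF price: USD 263798.59

Not relevant to the conversion: brokerage — on the buyer under both terms; not part of either seller's price.
From CFR to CIF, the seller additionally bears: insurance.
CIF price = 263709.76 + 88.83 = 263798.59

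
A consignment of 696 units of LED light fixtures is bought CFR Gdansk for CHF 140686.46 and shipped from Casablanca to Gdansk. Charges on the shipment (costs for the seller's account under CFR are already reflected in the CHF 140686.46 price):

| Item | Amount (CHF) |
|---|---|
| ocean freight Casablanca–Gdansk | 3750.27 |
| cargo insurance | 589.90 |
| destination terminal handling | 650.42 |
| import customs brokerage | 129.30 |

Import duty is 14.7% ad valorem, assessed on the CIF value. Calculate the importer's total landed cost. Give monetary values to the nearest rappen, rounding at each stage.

CFR: the seller pays costs through ocean freight to the destination port, but not insurance.
Already in the invoice (seller's account under CFR): freight — exclude.
CIF value = CFR price + insurance = 140686.46 + 589.90 = 141276.36
Import duty = 141276.36 × 14.7% = 20767.62
Buyer bears: insurance 589.90 + destination terminal 650.42 + brokerage 129.30 + duty 20767.62 = 22137.24
Landed cost = invoice 140686.46 + 22137.24 = 162823.70

Total landed cost: CHF 162823.70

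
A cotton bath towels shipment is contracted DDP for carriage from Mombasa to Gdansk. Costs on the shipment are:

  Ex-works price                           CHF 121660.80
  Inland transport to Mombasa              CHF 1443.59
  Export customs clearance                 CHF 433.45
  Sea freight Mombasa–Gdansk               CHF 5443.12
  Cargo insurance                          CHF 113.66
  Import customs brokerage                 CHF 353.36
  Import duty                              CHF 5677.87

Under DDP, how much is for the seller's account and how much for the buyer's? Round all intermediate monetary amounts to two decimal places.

DDP: the seller bears all costs including import duty.
Seller's account: goods 121660.80 + inland to port 1443.59 + export clearance 433.45 + freight 5443.12 + insurance 113.66 + brokerage 353.36 + duty 5677.87 = 135125.85
Buyer's account: 0.00

Seller: CHF 135125.85; buyer: CHF 0.00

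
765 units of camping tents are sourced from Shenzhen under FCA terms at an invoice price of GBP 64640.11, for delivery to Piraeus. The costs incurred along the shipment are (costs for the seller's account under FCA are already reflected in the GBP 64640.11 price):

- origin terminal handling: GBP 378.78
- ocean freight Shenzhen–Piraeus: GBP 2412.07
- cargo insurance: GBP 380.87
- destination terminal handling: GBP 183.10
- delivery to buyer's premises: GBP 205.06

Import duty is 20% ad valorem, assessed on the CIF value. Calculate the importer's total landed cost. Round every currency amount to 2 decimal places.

Total landed cost: GBP 81762.36

FCA: the seller delivers export-cleared goods to the carrier; the buyer bears costs from that point.
CIF value = FCA price + origin terminal + freight + insurance = 64640.11 + 378.78 + 2412.07 + 380.87 = 67811.83
Import duty = 67811.83 × 20% = 13562.37
Buyer bears: origin terminal 378.78 + freight 2412.07 + insurance 380.87 + destination terminal 183.10 + delivery 205.06 + duty 13562.37 = 17122.25
Landed cost = invoice 64640.11 + 17122.25 = 81762.36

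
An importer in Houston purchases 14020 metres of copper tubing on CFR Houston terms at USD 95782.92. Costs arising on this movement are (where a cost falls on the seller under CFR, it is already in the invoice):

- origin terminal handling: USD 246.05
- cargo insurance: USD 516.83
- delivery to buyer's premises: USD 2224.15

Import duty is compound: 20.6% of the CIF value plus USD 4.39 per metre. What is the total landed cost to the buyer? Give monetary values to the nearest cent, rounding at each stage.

CFR: the seller pays costs through ocean freight to the destination port, but not insurance.
Already in the invoice (seller's account under CFR): origin terminal — exclude.
CIF value = CFR price + insurance = 95782.92 + 516.83 = 96299.75
Ad valorem component: 96299.75 × 20.6% = 19837.75
Specific component: 14020 × 4.39 = 61547.80
Import duty = 19837.75 + 61547.80 = 81385.55
Buyer bears: insurance 516.83 + delivery 2224.15 + duty 81385.55 = 84126.53
Landed cost = invoice 95782.92 + 84126.53 = 179909.45

Total landed cost: USD 179909.45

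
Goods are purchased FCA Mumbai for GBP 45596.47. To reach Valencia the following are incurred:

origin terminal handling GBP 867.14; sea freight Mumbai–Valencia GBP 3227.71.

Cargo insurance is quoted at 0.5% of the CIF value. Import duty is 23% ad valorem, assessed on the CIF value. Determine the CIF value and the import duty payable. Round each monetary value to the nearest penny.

Let C be the CIF value. C = FCA price + pre-shipment costs + freight + 0.5% × C
C − 0.5% × C = 45596.47 + 867.14 + 3227.71
0.995 × C = 49691.32
C = 49691.32 / 0.995 = 49941.03
Insurance premium = 0.5% × 49941.03 = 249.71
Import duty = 49941.03 × 23% = 11486.44

CIF value: GBP 49941.03; import duty: GBP 11486.44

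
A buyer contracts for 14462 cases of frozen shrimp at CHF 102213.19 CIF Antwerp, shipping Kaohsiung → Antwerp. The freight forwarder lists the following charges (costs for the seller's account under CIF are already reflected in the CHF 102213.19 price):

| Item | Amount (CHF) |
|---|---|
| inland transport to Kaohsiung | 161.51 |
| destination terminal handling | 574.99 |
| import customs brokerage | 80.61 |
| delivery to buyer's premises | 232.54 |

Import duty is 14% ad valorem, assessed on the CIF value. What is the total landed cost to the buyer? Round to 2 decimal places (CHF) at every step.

CIF: the seller pays costs through ocean freight and marine insurance to the destination port.
Already in the invoice (seller's account under CIF): inland to port — exclude.
The CIF price already equals the CIF value: 102213.19
Import duty = 102213.19 × 14% = 14309.85
Buyer bears: destination terminal 574.99 + brokerage 80.61 + delivery 232.54 + duty 14309.85 = 15197.99
Landed cost = invoice 102213.19 + 15197.99 = 117411.18

Total landed cost: CHF 117411.18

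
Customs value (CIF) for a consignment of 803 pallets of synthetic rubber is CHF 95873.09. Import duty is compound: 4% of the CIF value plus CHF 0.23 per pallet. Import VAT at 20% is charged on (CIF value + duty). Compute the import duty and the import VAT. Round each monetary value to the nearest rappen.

Import duty: CHF 4019.61; import VAT: CHF 19978.54

Ad valorem component: 95873.09 × 4% = 3834.92
Specific component: 803 × 0.23 = 184.69
Import duty = 3834.92 + 184.69 = 4019.61
VAT base = CIF + duty = 95873.09 + 4019.61 = 99892.70
Import VAT = 99892.70 × 20% = 19978.54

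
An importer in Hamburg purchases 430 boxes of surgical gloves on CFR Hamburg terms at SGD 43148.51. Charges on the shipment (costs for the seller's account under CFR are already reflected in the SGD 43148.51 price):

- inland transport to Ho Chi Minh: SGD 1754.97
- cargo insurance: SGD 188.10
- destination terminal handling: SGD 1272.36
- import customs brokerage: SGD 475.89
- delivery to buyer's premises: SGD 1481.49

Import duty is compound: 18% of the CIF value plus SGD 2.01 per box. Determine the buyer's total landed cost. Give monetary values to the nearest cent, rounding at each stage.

CFR: the seller pays costs through ocean freight to the destination port, but not insurance.
Already in the invoice (seller's account under CFR): inland to port — exclude.
CIF value = CFR price + insurance = 43148.51 + 188.10 = 43336.61
Ad valorem component: 43336.61 × 18% = 7800.59
Specific component: 430 × 2.01 = 864.30
Import duty = 7800.59 + 864.30 = 8664.89
Buyer bears: insurance 188.10 + destination terminal 1272.36 + brokerage 475.89 + delivery 1481.49 + duty 8664.89 = 12082.73
Landed cost = invoice 43148.51 + 12082.73 = 55231.24

Total landed cost: SGD 55231.24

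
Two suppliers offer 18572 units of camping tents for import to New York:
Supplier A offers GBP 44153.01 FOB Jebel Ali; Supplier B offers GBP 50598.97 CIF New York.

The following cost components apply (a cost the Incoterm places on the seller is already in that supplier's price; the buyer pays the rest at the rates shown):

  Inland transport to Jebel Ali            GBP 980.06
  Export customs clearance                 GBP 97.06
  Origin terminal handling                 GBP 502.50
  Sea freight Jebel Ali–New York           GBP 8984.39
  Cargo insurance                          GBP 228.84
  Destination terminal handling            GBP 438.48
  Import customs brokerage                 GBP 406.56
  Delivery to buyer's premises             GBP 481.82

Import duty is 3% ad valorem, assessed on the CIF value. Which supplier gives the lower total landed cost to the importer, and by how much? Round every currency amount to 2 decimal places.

Supplier A (FOB):
CIF value = FOB price + freight + insurance = 44153.01 + 8984.39 + 228.84 = 53366.24
Import duty = 53366.24 × 3% = 1600.99
Buyer bears (A): 8984.39 + 228.84 + 438.48 + 406.56 + 481.82 = 10540.09
Landed cost (A) = invoice 44153.01 + 10540.09 + duty 1600.99 = 56294.09
Supplier B (CIF):
The CIF price already equals the CIF value: 50598.97
Import duty = 50598.97 × 3% = 1517.97
Buyer bears (B): 438.48 + 406.56 + 481.82 = 1326.86
Landed cost (B) = invoice 50598.97 + 1326.86 + duty 1517.97 = 53443.80
Difference = |56294.09 − 53443.80| = 2850.29

Supplier B is cheaper by GBP 2850.29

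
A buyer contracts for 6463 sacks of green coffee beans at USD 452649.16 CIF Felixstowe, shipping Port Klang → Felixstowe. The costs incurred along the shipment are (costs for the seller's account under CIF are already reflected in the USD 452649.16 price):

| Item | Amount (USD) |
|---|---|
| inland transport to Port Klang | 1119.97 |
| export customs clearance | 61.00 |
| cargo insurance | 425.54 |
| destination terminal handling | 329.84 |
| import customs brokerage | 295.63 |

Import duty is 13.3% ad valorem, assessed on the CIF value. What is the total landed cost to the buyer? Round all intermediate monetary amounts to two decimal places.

Total landed cost: USD 513476.97

CIF: the seller pays costs through ocean freight and marine insurance to the destination port.
Already in the invoice (seller's account under CIF): inland to port, export clearance, insurance — exclude.
The CIF price already equals the CIF value: 452649.16
Import duty = 452649.16 × 13.3% = 60202.34
Buyer bears: destination terminal 329.84 + brokerage 295.63 + duty 60202.34 = 60827.81
Landed cost = invoice 452649.16 + 60827.81 = 513476.97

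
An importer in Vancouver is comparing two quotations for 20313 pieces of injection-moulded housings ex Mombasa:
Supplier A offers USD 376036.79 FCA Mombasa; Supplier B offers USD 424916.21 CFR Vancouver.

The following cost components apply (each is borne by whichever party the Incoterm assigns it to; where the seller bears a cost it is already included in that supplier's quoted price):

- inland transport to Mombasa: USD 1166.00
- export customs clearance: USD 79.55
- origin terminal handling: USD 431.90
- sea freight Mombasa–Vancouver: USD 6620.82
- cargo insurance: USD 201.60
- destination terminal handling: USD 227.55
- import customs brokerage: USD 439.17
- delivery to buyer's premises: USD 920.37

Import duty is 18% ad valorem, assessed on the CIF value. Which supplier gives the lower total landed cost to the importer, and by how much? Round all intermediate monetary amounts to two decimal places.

Supplier A (FCA):
CIF value = FCA price + origin terminal + freight + insurance = 376036.79 + 431.90 + 6620.82 + 201.60 = 383291.11
Import duty = 383291.11 × 18% = 68992.40
Buyer bears (A): 431.90 + 6620.82 + 201.60 + 227.55 + 439.17 + 920.37 = 8841.41
Landed cost (A) = invoice 376036.79 + 8841.41 + duty 68992.40 = 453870.60
Supplier B (CFR):
CIF value = CFR price + insurance = 424916.21 + 201.60 = 425117.81
Import duty = 425117.81 × 18% = 76521.21
Buyer bears (B): 201.60 + 227.55 + 439.17 + 920.37 = 1788.69
Landed cost (B) = invoice 424916.21 + 1788.69 + duty 76521.21 = 503226.11
Difference = |453870.60 − 503226.11| = 49355.51

Supplier A is cheaper by USD 49355.51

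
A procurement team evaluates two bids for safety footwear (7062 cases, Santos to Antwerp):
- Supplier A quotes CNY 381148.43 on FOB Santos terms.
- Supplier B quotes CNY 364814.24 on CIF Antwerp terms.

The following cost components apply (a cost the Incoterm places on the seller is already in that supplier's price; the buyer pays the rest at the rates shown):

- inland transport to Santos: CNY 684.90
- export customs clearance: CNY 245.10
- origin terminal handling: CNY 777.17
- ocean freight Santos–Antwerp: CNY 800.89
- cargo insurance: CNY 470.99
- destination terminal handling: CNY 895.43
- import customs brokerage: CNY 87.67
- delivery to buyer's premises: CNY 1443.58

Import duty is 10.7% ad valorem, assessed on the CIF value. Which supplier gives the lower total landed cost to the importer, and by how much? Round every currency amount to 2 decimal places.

Supplier A (FOB):
CIF value = FOB price + freight + insurance = 381148.43 + 800.89 + 470.99 = 382420.31
Import duty = 382420.31 × 10.7% = 40918.97
Buyer bears (A): 800.89 + 470.99 + 895.43 + 87.67 + 1443.58 = 3698.56
Landed cost (A) = invoice 381148.43 + 3698.56 + duty 40918.97 = 425765.96
Supplier B (CIF):
The CIF price already equals the CIF value: 364814.24
Import duty = 364814.24 × 10.7% = 39035.12
Buyer bears (B): 895.43 + 87.67 + 1443.58 = 2426.68
Landed cost (B) = invoice 364814.24 + 2426.68 + duty 39035.12 = 406276.04
Difference = |425765.96 − 406276.04| = 19489.92

Supplier B is cheaper by CNY 19489.92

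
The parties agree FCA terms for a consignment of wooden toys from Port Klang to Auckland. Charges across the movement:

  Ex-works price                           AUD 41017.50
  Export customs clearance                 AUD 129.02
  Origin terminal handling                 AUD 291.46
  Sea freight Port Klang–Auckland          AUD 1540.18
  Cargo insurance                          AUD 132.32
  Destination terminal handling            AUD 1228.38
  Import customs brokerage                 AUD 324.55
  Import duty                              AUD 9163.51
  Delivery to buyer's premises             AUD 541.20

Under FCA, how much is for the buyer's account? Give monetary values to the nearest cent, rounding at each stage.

Buyer's account: AUD 13221.60

FCA: the seller delivers export-cleared goods to the carrier; the buyer bears costs from that point.
Seller's account: goods 41017.50 + export clearance 129.02 = 41146.52
Buyer's account: origin terminal 291.46 + freight 1540.18 + insurance 132.32 + destination terminal 1228.38 + brokerage 324.55 + duty 9163.51 + delivery 541.20 = 13221.60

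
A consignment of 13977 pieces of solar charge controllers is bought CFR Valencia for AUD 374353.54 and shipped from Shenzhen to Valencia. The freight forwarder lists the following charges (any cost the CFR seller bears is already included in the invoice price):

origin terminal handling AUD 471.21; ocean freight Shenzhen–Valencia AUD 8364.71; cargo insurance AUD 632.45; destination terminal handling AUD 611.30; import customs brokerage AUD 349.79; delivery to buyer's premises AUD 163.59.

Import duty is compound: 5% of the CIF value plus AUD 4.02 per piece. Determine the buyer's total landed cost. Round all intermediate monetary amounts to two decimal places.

Total landed cost: AUD 451047.51

CFR: the seller pays costs through ocean freight to the destination port, but not insurance.
Already in the invoice (seller's account under CFR): origin terminal, freight — exclude.
CIF value = CFR price + insurance = 374353.54 + 632.45 = 374985.99
Ad valorem component: 374985.99 × 5% = 18749.30
Specific component: 13977 × 4.02 = 56187.54
Import duty = 18749.30 + 56187.54 = 74936.84
Buyer bears: insurance 632.45 + destination terminal 611.30 + brokerage 349.79 + delivery 163.59 + duty 74936.84 = 76693.97
Landed cost = invoice 374353.54 + 76693.97 = 451047.51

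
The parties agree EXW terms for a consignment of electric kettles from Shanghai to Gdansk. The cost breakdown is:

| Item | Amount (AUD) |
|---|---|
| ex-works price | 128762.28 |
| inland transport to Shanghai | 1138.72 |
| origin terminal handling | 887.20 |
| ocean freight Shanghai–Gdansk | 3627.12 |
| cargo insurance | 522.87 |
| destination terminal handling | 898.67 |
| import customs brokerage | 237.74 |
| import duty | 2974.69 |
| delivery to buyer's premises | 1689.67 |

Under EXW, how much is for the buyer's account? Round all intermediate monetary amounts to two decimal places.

EXW: the seller makes goods available at their premises; the buyer bears all onward costs.
Seller's account: goods 128762.28 = 128762.28
Buyer's account: inland to port 1138.72 + origin terminal 887.20 + freight 3627.12 + insurance 522.87 + destination terminal 898.67 + brokerage 237.74 + duty 2974.69 + delivery 1689.67 = 11976.68

Buyer's account: AUD 11976.68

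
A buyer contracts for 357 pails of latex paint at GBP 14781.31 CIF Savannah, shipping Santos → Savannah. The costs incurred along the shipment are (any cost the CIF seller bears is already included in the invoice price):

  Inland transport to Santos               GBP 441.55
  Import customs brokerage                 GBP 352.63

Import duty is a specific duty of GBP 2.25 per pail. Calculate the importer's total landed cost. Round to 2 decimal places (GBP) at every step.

Total landed cost: GBP 15937.19

CIF: the seller pays costs through ocean freight and marine insurance to the destination port.
Already in the invoice (seller's account under CIF): inland to port — exclude.
The CIF price already equals the CIF value: 14781.31
Import duty = 357 × 2.25 = 803.25
Buyer bears: brokerage 352.63 + duty 803.25 = 1155.88
Landed cost = invoice 14781.31 + 1155.88 = 15937.19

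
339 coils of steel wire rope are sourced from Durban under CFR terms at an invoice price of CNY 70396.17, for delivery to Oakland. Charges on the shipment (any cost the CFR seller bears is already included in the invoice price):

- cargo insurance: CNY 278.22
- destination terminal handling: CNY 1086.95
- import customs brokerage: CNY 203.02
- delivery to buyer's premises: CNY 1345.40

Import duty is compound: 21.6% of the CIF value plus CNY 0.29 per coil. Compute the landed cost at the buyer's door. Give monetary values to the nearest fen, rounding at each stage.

Total landed cost: CNY 88673.74

CFR: the seller pays costs through ocean freight to the destination port, but not insurance.
CIF value = CFR price + insurance = 70396.17 + 278.22 = 70674.39
Ad valorem component: 70674.39 × 21.6% = 15265.67
Specific component: 339 × 0.29 = 98.31
Import duty = 15265.67 + 98.31 = 15363.98
Buyer bears: insurance 278.22 + destination terminal 1086.95 + brokerage 203.02 + delivery 1345.40 + duty 15363.98 = 18277.57
Landed cost = invoice 70396.17 + 18277.57 = 88673.74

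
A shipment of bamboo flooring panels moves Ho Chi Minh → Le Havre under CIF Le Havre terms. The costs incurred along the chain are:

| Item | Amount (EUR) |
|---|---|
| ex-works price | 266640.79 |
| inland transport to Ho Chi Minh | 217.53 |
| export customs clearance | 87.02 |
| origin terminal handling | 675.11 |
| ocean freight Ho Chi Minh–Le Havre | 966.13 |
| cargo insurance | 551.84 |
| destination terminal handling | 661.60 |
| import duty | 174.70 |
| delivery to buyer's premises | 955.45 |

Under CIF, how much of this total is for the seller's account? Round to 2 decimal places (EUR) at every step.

CIF: the seller pays costs through ocean freight and marine insurance to the destination port.
Seller's account: goods 266640.79 + inland to port 217.53 + export clearance 87.02 + origin terminal 675.11 + freight 966.13 + insurance 551.84 = 269138.42
Buyer's account: destination terminal 661.60 + duty 174.70 + delivery 955.45 = 1791.75

Seller's account: EUR 269138.42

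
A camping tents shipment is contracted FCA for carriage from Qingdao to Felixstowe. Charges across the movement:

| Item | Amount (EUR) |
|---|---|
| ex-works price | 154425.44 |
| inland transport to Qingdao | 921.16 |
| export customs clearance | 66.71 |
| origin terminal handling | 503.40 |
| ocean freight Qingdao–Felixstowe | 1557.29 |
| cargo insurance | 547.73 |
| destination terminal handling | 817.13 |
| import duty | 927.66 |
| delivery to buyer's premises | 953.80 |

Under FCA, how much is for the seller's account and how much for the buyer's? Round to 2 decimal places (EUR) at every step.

Seller: EUR 155413.31; buyer: EUR 5307.01

FCA: the seller delivers export-cleared goods to the carrier; the buyer bears costs from that point.
Seller's account: goods 154425.44 + inland to port 921.16 + export clearance 66.71 = 155413.31
Buyer's account: origin terminal 503.40 + freight 1557.29 + insurance 547.73 + destination terminal 817.13 + duty 927.66 + delivery 953.80 = 5307.01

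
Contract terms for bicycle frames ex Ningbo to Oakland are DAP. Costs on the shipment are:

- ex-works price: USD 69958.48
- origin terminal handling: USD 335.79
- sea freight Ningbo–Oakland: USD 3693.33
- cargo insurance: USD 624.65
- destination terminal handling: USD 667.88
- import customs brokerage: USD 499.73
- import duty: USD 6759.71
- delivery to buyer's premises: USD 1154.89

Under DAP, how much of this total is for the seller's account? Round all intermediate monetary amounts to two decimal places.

Seller's account: USD 76435.02

DAP: the seller bears all costs to the named destination except import duty and clearance.
Seller's account: goods 69958.48 + origin terminal 335.79 + freight 3693.33 + insurance 624.65 + destination terminal 667.88 + delivery 1154.89 = 76435.02
Buyer's account: brokerage 499.73 + duty 6759.71 = 7259.44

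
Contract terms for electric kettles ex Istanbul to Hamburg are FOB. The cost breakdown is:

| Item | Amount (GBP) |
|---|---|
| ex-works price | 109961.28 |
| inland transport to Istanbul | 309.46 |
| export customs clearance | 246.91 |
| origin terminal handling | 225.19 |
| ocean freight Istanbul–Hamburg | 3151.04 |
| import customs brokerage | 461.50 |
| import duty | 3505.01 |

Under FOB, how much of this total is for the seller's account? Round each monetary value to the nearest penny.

Seller's account: GBP 110742.84

FOB: the seller bears costs until goods are on board at the origin port; the buyer bears freight, insurance and all costs thereafter.
Seller's account: goods 109961.28 + inland to port 309.46 + export clearance 246.91 + origin terminal 225.19 = 110742.84
Buyer's account: freight 3151.04 + brokerage 461.50 + duty 3505.01 = 7117.55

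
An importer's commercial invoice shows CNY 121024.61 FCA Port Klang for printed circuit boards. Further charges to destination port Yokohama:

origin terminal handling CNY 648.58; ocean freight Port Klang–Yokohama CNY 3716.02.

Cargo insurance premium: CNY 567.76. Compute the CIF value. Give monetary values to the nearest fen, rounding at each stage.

CIF value: CNY 125956.97

CIF = FCA price + pre-shipment costs + freight + insurance
CIF = 121024.61 + 648.58 + 3716.02 + 567.76 = 125956.97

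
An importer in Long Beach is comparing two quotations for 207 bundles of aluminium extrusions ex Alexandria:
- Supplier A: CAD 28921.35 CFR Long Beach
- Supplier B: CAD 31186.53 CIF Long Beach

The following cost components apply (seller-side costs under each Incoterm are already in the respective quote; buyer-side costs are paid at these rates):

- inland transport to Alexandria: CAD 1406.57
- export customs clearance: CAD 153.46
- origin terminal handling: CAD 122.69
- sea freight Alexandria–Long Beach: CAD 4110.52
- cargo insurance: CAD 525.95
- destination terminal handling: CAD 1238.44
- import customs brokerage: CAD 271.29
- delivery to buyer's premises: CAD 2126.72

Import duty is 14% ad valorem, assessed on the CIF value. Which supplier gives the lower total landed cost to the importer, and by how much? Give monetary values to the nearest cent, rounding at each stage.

Supplier A is cheaper by CAD 1982.72

Supplier A (CFR):
CIF value = CFR price + insurance = 28921.35 + 525.95 = 29447.30
Import duty = 29447.30 × 14% = 4122.62
Buyer bears (A): 525.95 + 1238.44 + 271.29 + 2126.72 = 4162.40
Landed cost (A) = invoice 28921.35 + 4162.40 + duty 4122.62 = 37206.37
Supplier B (CIF):
The CIF price already equals the CIF value: 31186.53
Import duty = 31186.53 × 14% = 4366.11
Buyer bears (B): 1238.44 + 271.29 + 2126.72 = 3636.45
Landed cost (B) = invoice 31186.53 + 3636.45 + duty 4366.11 = 39189.09
Difference = |37206.37 − 39189.09| = 1982.72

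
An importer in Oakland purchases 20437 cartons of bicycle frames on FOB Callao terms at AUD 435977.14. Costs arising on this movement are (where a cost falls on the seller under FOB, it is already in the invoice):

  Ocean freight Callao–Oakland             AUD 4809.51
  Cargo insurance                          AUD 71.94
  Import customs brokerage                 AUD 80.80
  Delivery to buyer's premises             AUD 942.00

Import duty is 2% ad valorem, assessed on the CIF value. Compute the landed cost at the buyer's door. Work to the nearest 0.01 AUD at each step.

FOB: the seller bears costs until goods are on board at the origin port; the buyer bears freight, insurance and all costs thereafter.
CIF value = FOB price + freight + insurance = 435977.14 + 4809.51 + 71.94 = 440858.59
Import duty = 440858.59 × 2% = 8817.17
Buyer bears: freight 4809.51 + insurance 71.94 + brokerage 80.80 + delivery 942.00 + duty 8817.17 = 14721.42
Landed cost = invoice 435977.14 + 14721.42 = 450698.56

Total landed cost: AUD 450698.56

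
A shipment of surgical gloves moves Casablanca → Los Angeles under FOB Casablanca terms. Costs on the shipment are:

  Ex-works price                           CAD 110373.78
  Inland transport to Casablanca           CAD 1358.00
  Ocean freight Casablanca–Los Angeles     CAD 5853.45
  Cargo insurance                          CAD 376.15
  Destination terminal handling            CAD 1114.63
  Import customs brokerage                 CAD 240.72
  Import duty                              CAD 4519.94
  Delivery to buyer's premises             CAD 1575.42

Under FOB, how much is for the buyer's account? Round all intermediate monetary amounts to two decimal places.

FOB: the seller bears costs until goods are on board at the origin port; the buyer bears freight, insurance and all costs thereafter.
Seller's account: goods 110373.78 + inland to port 1358.00 = 111731.78
Buyer's account: freight 5853.45 + insurance 376.15 + destination terminal 1114.63 + brokerage 240.72 + duty 4519.94 + delivery 1575.42 = 13680.31

Buyer's account: CAD 13680.31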